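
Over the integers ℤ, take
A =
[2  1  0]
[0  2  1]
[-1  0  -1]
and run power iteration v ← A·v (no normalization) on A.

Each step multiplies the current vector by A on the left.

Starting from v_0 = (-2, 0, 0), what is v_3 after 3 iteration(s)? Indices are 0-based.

v_0 = (-2, 0, 0).
v_1 = A·v_0 = (-4, 0, 2).
v_2 = A·v_1 = (-8, 2, 2).
v_3 = A·v_2 = (-14, 6, 6).

v_3 = (-14, 6, 6)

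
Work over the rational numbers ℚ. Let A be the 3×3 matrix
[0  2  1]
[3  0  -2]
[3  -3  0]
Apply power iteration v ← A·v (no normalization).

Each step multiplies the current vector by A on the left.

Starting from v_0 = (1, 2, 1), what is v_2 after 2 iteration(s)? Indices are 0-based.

v_2 = (-1, 21, 12)

v_0 = (1, 2, 1).
v_1 = A·v_0 = (5, 1, -3).
v_2 = A·v_1 = (-1, 21, 12).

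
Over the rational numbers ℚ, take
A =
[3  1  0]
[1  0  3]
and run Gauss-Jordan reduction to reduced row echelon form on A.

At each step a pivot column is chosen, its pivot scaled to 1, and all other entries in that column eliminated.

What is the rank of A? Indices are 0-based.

rank = 2

[1] R0 /= 3  ⇒  (1, 1/3, 0)
     R1 -= 1·R0  ⇒  (0, -1/3, 3)
[2] R1 /= -1/3  ⇒  (0, 1, -9)
     R0 -= 1/3·R1  ⇒  (1, 0, 3)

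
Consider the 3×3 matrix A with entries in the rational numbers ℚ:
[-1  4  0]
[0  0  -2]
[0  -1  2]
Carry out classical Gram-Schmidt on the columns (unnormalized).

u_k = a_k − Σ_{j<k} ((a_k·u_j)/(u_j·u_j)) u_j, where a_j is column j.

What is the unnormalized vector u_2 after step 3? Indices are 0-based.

Step 1: u_0 = a_0 = (-1, 0, 0).
Step 2: u_1 = a_1 − (-4)·u_0 = (0, 0, -1).
Step 3: u_2 = a_2 − (0)·u_0 − (-2)·u_1 = (0, -2, 0).

u_2 = (0, -2, 0)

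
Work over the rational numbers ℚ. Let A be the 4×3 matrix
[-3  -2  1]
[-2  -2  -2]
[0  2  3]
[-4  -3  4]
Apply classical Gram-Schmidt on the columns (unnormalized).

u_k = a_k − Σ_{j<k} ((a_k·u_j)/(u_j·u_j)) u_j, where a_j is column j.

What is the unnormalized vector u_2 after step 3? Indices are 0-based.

u_2 = (-128/125, -276/125, -53/125, 234/125)

Step 1: u_0 = a_0 = (-3, -2, 0, -4).
Step 2: u_1 = a_1 − (22/29)·u_0 = (8/29, -14/29, 2, 1/29).
Step 3: u_2 = a_2 − (-15/29)·u_0 − (214/125)·u_1 = (-128/125, -276/125, -53/125, 234/125).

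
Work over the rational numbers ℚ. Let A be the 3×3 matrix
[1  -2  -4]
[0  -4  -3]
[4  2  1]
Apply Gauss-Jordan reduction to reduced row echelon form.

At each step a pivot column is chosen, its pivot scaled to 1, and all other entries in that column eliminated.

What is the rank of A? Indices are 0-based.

step 1: normalize row 0 (÷1) = (1, -2, -4)
  row 2: subtract 4×row0 = (0, 10, 17)
step 2: normalize row 1 (÷-4) = (0, 1, 3/4)
  row 0: subtract -2×row1 = (1, 0, -5/2)
  row 2: subtract 10×row1 = (0, 0, 19/2)
step 3: normalize row 2 (÷19/2) = (0, 0, 1)
  row 0: subtract -5/2×row2 = (1, 0, 0)
  row 1: subtract 3/4×row2 = (0, 1, 0)

rank = 3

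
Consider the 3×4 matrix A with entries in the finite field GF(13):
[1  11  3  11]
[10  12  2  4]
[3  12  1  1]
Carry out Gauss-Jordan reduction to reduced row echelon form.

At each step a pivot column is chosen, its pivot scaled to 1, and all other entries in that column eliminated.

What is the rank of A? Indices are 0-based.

rank = 3

[1] R0 /= 1  ⇒  (1, 11, 3, 11)
     R1 -= 10·R0  ⇒  (0, 6, 11, 11)
     R2 -= 3·R0  ⇒  (0, 5, 5, 7)
[2] R1 /= 6  ⇒  (0, 1, 4, 4)
     R0 -= 11·R1  ⇒  (1, 0, 11, 6)
     R2 -= 5·R1  ⇒  (0, 0, 11, 0)
[3] R2 /= 11  ⇒  (0, 0, 1, 0)
     R0 -= 11·R2  ⇒  (1, 0, 0, 6)
     R1 -= 4·R2  ⇒  (0, 1, 0, 4)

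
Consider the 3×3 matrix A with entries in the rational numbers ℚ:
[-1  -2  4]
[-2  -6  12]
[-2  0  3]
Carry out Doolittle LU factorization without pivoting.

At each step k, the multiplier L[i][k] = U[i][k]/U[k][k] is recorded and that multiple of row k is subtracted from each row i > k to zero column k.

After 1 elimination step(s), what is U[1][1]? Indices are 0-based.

U[1][1] = -2

[col 0] pivot -1
  R1 -= 2*R0 → (0, -2, 4)  (L[1][0] := 2)
  R2 -= 2*R0 → (0, 4, -5)  (L[2][0] := 2)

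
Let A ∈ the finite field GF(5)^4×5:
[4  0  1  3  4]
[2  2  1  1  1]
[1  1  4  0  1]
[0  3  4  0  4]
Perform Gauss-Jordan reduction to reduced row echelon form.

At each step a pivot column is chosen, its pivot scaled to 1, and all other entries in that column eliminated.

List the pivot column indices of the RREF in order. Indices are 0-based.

step 1: normalize row 0 (÷4) = (1, 0, 4, 2, 1)
  row 1: subtract 2×row0 = (0, 2, 3, 2, 4)
  row 2: subtract 1×row0 = (0, 1, 0, 3, 0)
step 2: normalize row 1 (÷2) = (0, 1, 4, 1, 2)
  row 2: subtract 1×row1 = (0, 0, 1, 2, 3)
  row 3: subtract 3×row1 = (0, 0, 2, 2, 3)
step 3: normalize row 2 (÷1) = (0, 0, 1, 2, 3)
  row 0: subtract 4×row2 = (1, 0, 0, 4, 4)
  row 1: subtract 4×row2 = (0, 1, 0, 3, 0)
  row 3: subtract 2×row2 = (0, 0, 0, 3, 2)
step 4: normalize row 3 (÷3) = (0, 0, 0, 1, 4)
  row 0: subtract 4×row3 = (1, 0, 0, 0, 3)
  row 1: subtract 3×row3 = (0, 1, 0, 0, 3)
  row 2: subtract 2×row3 = (0, 0, 1, 0, 0)

pivot columns: 0, 1, 2, 3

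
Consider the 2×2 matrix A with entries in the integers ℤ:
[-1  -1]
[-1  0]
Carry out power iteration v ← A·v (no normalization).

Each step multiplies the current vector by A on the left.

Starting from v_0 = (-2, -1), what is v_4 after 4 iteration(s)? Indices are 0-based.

v_4 = (-13, -8)

v_0 = (-2, -1).
v_1 = A·v_0 = (3, 2).
v_2 = A·v_1 = (-5, -3).
v_3 = A·v_2 = (8, 5).
v_4 = A·v_3 = (-13, -8).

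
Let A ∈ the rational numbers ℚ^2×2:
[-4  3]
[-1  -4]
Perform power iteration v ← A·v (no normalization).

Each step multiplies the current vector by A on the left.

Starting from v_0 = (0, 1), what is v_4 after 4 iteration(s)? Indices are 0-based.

v_4 = (-624, -23)

v_0 = (0, 1).
v_1 = A·v_0 = (3, -4).
v_2 = A·v_1 = (-24, 13).
v_3 = A·v_2 = (135, -28).
v_4 = A·v_3 = (-624, -23).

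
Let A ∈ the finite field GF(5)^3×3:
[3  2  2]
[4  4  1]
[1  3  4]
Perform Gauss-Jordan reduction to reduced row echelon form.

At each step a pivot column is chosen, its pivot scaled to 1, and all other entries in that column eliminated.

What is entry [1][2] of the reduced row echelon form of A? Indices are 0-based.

pivot(0,0)=3: scale R0 → (1, 4, 4)
  clear (1,0): R1 −= (4)R0 → (0, 3, 0)
  clear (2,0): R2 −= (1)R0 → (0, 4, 0)
pivot(1,1)=3: scale R1 → (0, 1, 0)
  clear (0,1): R0 −= (4)R1 → (1, 0, 4)
  clear (2,1): R2 −= (4)R1 → (0, 0, 0)
col 2: no nonzero at/below row 2; advance.

M[1][2] = 0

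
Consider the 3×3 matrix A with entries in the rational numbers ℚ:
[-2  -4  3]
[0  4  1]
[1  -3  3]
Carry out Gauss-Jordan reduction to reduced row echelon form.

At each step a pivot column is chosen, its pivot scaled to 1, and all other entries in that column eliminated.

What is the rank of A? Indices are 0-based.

rank = 3

[1] R0 /= -2  ⇒  (1, 2, -3/2)
     R2 -= 1·R0  ⇒  (0, -5, 9/2)
[2] R1 /= 4  ⇒  (0, 1, 1/4)
     R0 -= 2·R1  ⇒  (1, 0, -2)
     R2 -= -5·R1  ⇒  (0, 0, 23/4)
[3] R2 /= 23/4  ⇒  (0, 0, 1)
     R0 -= -2·R2  ⇒  (1, 0, 0)
     R1 -= 1/4·R2  ⇒  (0, 1, 0)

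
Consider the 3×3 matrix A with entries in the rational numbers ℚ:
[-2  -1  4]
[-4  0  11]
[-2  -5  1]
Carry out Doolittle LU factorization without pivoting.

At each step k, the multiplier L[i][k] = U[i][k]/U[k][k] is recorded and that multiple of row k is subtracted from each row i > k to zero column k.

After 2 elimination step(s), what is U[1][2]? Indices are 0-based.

U[1][2] = 3

k=0: U[0][0]=-2
  eliminate (1,0): mult=2, new row 1: (0, 2, 3); set L[1][0]=2
  eliminate (2,0): mult=1, new row 2: (0, -4, -3); set L[2][0]=1
k=1: U[1][1]=2
  eliminate (2,1): mult=-2, new row 2: (0, 0, 3); set L[2][1]=-2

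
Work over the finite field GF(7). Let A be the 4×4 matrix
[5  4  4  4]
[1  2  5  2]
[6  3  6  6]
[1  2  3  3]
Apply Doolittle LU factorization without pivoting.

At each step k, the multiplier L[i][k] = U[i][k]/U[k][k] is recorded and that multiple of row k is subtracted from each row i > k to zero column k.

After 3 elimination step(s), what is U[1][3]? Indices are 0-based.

U[1][3] = 4

Step 1: pivot at (0,0) is 5.
  row1 ← row1 − (3)·row0  ⇒  L[1][0]=3, U row1=(0, 4, 0, 4)
  row2 ← row2 − (4)·row0  ⇒  L[2][0]=4, U row2=(0, 1, 4, 4)
  row3 ← row3 − (3)·row0  ⇒  L[3][0]=3, U row3=(0, 4, 5, 5)
Step 2: pivot at (1,1) is 4.
  row2 ← row2 − (2)·row1  ⇒  L[2][1]=2, U row2=(0, 0, 4, 3)
  row3 ← row3 − (1)·row1  ⇒  L[3][1]=1, U row3=(0, 0, 5, 1)
Step 3: pivot at (2,2) is 4.
  row3 ← row3 − (3)·row2  ⇒  L[3][2]=3, U row3=(0, 0, 0, 6)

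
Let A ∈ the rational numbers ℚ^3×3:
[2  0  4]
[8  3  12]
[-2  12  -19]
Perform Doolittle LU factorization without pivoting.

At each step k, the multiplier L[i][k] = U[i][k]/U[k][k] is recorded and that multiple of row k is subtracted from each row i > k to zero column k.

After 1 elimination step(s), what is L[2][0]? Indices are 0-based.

L[2][0] = -1

k=0: U[0][0]=2
  eliminate (1,0): mult=4, new row 1: (0, 3, -4); set L[1][0]=4
  eliminate (2,0): mult=-1, new row 2: (0, 12, -15); set L[2][0]=-1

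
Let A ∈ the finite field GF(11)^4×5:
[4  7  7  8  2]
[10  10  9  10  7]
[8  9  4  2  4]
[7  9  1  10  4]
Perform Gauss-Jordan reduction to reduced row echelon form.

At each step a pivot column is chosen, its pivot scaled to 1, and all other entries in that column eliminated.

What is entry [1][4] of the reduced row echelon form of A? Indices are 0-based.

step 1: normalize row 0 (÷4) = (1, 10, 10, 2, 6)
  row 1: subtract 10×row0 = (0, 9, 8, 1, 2)
  row 2: subtract 8×row0 = (0, 6, 1, 8, 0)
  row 3: subtract 7×row0 = (0, 5, 8, 7, 6)
step 2: normalize row 1 (÷9) = (0, 1, 7, 5, 10)
  row 0: subtract 10×row1 = (1, 0, 6, 7, 5)
  row 2: subtract 6×row1 = (0, 0, 3, 0, 6)
  row 3: subtract 5×row1 = (0, 0, 6, 4, 0)
step 3: normalize row 2 (÷3) = (0, 0, 1, 0, 2)
  row 0: subtract 6×row2 = (1, 0, 0, 7, 4)
  row 1: subtract 7×row2 = (0, 1, 0, 5, 7)
  row 3: subtract 6×row2 = (0, 0, 0, 4, 10)
step 4: normalize row 3 (÷4) = (0, 0, 0, 1, 8)
  row 0: subtract 7×row3 = (1, 0, 0, 0, 3)
  row 1: subtract 5×row3 = (0, 1, 0, 0, 0)

M[1][4] = 0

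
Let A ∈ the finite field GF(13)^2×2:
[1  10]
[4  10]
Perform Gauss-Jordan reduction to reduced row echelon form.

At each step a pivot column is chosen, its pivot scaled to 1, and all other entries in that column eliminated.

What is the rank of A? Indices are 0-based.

[1] R0 /= 1  ⇒  (1, 10)
     R1 -= 4·R0  ⇒  (0, 9)
[2] R1 /= 9  ⇒  (0, 1)
     R0 -= 10·R1  ⇒  (1, 0)

rank = 2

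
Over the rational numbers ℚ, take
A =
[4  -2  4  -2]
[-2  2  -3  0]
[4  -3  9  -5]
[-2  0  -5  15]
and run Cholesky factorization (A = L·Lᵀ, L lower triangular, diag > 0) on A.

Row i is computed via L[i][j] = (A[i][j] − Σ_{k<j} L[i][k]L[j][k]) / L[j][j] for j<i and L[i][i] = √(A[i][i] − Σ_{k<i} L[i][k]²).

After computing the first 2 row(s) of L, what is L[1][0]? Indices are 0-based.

Step 1: L[0][0] = √(4) = 2.
  L[1][0] = (-2) / L[0][0] = -1.
Step 2: L[1][1] = √(1) = 1.

L[1][0] = -1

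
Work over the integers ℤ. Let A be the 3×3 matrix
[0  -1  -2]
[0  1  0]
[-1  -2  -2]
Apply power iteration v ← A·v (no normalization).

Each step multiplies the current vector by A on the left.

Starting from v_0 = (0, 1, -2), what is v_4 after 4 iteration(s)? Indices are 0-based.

v_4 = (-43, 1, -61)

v_0 = (0, 1, -2).
v_1 = A·v_0 = (3, 1, 2).
v_2 = A·v_1 = (-5, 1, -9).
v_3 = A·v_2 = (17, 1, 21).
v_4 = A·v_3 = (-43, 1, -61).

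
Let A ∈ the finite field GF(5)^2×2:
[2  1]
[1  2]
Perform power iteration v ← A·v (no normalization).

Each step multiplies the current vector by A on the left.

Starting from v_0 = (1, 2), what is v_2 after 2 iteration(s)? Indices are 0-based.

v_0 = (1, 2).
v_1 = A·v_0 = (4, 0).
v_2 = A·v_1 = (3, 4).

v_2 = (3, 4)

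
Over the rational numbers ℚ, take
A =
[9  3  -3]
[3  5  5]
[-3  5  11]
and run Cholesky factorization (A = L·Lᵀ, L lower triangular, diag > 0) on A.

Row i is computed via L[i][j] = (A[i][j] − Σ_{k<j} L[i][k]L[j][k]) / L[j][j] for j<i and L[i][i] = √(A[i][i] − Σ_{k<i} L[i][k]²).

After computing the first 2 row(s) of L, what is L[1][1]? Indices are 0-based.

Step 1: L[0][0] = √(9) = 3.
  L[1][0] = (3) / L[0][0] = 1.
Step 2: L[1][1] = √(4) = 2.

L[1][1] = 2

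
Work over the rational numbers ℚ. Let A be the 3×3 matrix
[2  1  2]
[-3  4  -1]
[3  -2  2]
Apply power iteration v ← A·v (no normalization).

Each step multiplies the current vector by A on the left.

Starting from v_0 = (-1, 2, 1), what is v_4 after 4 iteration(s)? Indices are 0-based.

v_4 = (-62, 789, -567)

v_0 = (-1, 2, 1).
v_1 = A·v_0 = (2, 10, -5).
v_2 = A·v_1 = (4, 39, -24).
v_3 = A·v_2 = (-1, 168, -114).
v_4 = A·v_3 = (-62, 789, -567).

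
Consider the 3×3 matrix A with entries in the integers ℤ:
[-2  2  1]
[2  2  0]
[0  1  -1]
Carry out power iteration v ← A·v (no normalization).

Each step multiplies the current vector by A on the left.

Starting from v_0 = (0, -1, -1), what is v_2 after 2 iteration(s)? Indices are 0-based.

v_2 = (2, -10, -2)

v_0 = (0, -1, -1).
v_1 = A·v_0 = (-3, -2, 0).
v_2 = A·v_1 = (2, -10, -2).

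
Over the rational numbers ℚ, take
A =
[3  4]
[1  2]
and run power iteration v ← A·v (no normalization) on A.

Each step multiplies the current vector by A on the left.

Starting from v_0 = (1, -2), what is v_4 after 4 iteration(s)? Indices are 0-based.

v_0 = (1, -2).
v_1 = A·v_0 = (-5, -3).
v_2 = A·v_1 = (-27, -11).
v_3 = A·v_2 = (-125, -49).
v_4 = A·v_3 = (-571, -223).

v_4 = (-571, -223)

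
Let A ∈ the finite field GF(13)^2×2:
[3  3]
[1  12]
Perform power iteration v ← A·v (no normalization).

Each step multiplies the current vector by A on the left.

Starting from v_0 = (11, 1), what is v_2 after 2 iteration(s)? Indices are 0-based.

v_0 = (11, 1).
v_1 = A·v_0 = (10, 10).
v_2 = A·v_1 = (8, 0).

v_2 = (8, 0)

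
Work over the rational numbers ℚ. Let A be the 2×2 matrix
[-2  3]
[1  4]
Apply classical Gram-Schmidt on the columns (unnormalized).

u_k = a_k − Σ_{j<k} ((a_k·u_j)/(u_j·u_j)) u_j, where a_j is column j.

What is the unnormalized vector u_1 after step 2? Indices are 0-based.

u_1 = (11/5, 22/5)

Step 1: u_0 = a_0 = (-2, 1).
Step 2: u_1 = a_1 − (-2/5)·u_0 = (11/5, 22/5).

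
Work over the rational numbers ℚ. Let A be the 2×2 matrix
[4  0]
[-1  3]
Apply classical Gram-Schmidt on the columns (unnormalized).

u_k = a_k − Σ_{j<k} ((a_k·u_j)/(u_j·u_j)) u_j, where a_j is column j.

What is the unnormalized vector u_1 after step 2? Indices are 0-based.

u_1 = (12/17, 48/17)

Step 1: u_0 = a_0 = (4, -1).
Step 2: u_1 = a_1 − (-3/17)·u_0 = (12/17, 48/17).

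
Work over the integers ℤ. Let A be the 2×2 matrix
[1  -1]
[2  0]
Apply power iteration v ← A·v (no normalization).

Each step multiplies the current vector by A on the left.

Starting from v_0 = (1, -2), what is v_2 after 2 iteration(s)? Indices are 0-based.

v_2 = (1, 6)

v_0 = (1, -2).
v_1 = A·v_0 = (3, 2).
v_2 = A·v_1 = (1, 6).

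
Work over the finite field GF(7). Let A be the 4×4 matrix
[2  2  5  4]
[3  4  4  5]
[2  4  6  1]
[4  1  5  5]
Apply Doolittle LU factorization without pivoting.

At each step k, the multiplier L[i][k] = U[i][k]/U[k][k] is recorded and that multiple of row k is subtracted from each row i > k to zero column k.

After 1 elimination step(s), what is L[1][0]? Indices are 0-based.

[col 0] pivot 2
  R1 -= 5*R0 → (0, 1, 0, 6)  (L[1][0] := 5)
  R2 -= 1*R0 → (0, 2, 1, 4)  (L[2][0] := 1)
  R3 -= 2*R0 → (0, 4, 2, 4)  (L[3][0] := 2)

L[1][0] = 5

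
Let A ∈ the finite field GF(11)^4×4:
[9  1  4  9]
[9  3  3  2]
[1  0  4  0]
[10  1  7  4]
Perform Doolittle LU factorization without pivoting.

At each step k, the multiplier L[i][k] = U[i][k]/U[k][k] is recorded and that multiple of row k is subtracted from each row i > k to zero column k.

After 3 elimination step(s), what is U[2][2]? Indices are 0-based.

[col 0] pivot 9
  R1 -= 1*R0 → (0, 2, 10, 4)  (L[1][0] := 1)
  R2 -= 5*R0 → (0, 6, 6, 10)  (L[2][0] := 5)
  R3 -= 6*R0 → (0, 6, 5, 5)  (L[3][0] := 6)
[col 1] pivot 2
  R2 -= 3*R1 → (0, 0, 9, 9)  (L[2][1] := 3)
  R3 -= 3*R1 → (0, 0, 8, 4)  (L[3][1] := 3)
[col 2] pivot 9
  R3 -= 7*R2 → (0, 0, 0, 7)  (L[3][2] := 7)

U[2][2] = 9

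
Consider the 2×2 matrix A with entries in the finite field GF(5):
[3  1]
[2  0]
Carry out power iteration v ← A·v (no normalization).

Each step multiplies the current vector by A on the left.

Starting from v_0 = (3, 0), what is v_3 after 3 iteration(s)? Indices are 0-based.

v_0 = (3, 0).
v_1 = A·v_0 = (4, 1).
v_2 = A·v_1 = (3, 3).
v_3 = A·v_2 = (2, 1).

v_3 = (2, 1)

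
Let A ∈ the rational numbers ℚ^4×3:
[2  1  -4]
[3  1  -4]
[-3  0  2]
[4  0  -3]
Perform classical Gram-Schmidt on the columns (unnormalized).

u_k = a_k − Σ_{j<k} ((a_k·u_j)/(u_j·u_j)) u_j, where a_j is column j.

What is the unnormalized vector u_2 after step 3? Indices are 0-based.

u_2 = (-6/17, 6/17, -2/17, -3/17)

Step 1: u_0 = a_0 = (2, 3, -3, 4).
Step 2: u_1 = a_1 − (5/38)·u_0 = (14/19, 23/38, 15/38, -10/19).
Step 3: u_2 = a_2 − (-1)·u_0 − (-38/17)·u_1 = (-6/17, 6/17, -2/17, -3/17).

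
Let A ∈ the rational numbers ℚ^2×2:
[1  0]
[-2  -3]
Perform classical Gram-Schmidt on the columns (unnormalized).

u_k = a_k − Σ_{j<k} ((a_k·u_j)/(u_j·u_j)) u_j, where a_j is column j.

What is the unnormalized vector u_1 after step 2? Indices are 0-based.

u_1 = (-6/5, -3/5)

Step 1: u_0 = a_0 = (1, -2).
Step 2: u_1 = a_1 − (6/5)·u_0 = (-6/5, -3/5).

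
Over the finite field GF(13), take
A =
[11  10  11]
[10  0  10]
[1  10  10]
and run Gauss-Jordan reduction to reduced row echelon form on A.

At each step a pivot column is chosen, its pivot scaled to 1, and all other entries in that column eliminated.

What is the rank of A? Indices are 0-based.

rank = 3

[1] R0 /= 11  ⇒  (1, 8, 1)
     R1 -= 10·R0  ⇒  (0, 11, 0)
     R2 -= 1·R0  ⇒  (0, 2, 9)
[2] R1 /= 11  ⇒  (0, 1, 0)
     R0 -= 8·R1  ⇒  (1, 0, 1)
     R2 -= 2·R1  ⇒  (0, 0, 9)
[3] R2 /= 9  ⇒  (0, 0, 1)
     R0 -= 1·R2  ⇒  (1, 0, 0)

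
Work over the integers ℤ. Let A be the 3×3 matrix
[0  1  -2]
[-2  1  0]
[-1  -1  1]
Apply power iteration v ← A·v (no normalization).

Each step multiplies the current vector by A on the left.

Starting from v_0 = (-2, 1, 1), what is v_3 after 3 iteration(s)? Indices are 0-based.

v_0 = (-2, 1, 1).
v_1 = A·v_0 = (-1, 5, 2).
v_2 = A·v_1 = (1, 7, -2).
v_3 = A·v_2 = (11, 5, -10).

v_3 = (11, 5, -10)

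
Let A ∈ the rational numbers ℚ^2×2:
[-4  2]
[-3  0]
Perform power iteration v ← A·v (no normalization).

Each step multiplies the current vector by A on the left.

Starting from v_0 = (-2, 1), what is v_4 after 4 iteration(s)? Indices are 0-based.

v_4 = (-40, -156)

v_0 = (-2, 1).
v_1 = A·v_0 = (10, 6).
v_2 = A·v_1 = (-28, -30).
v_3 = A·v_2 = (52, 84).
v_4 = A·v_3 = (-40, -156).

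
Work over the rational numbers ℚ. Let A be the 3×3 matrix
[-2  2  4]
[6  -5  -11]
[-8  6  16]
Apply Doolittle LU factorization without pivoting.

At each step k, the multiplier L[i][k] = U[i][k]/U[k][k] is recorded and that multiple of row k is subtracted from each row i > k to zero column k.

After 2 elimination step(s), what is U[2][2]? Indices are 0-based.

U[2][2] = 2

[col 0] pivot -2
  R1 -= -3*R0 → (0, 1, 1)  (L[1][0] := -3)
  R2 -= 4*R0 → (0, -2, 0)  (L[2][0] := 4)
[col 1] pivot 1
  R2 -= -2*R1 → (0, 0, 2)  (L[2][1] := -2)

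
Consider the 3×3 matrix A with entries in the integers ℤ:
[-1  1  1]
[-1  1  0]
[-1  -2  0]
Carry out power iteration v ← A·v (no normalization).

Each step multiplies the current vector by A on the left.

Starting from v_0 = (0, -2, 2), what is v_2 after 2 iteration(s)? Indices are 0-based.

v_0 = (0, -2, 2).
v_1 = A·v_0 = (0, -2, 4).
v_2 = A·v_1 = (2, -2, 4).

v_2 = (2, -2, 4)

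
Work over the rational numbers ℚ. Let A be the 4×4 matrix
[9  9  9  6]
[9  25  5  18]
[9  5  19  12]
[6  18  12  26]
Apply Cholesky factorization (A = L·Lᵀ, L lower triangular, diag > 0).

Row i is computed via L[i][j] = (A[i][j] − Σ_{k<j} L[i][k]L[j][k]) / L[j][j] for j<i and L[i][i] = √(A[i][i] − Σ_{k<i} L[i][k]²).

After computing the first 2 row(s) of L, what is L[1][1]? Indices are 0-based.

L[1][1] = 4

Step 1: L[0][0] = √(9) = 3.
  L[1][0] = (9) / L[0][0] = 3.
Step 2: L[1][1] = √(16) = 4.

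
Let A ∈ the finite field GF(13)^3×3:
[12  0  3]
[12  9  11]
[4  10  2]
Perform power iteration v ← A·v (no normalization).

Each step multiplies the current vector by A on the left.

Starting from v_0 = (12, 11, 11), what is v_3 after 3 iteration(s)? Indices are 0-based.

v_3 = (7, 0, 12)

v_0 = (12, 11, 11).
v_1 = A·v_0 = (8, 0, 11).
v_2 = A·v_1 = (12, 9, 2).
v_3 = A·v_2 = (7, 0, 12).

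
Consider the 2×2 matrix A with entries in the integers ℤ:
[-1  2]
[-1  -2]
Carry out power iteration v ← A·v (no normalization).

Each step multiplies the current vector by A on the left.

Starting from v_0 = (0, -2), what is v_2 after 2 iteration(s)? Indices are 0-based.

v_2 = (12, -4)

v_0 = (0, -2).
v_1 = A·v_0 = (-4, 4).
v_2 = A·v_1 = (12, -4).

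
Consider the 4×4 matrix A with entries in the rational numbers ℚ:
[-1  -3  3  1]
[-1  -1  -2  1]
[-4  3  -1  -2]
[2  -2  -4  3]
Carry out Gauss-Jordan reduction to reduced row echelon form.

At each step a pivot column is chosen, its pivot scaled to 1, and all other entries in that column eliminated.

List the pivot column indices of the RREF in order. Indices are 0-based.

pivot columns: 0, 1, 2, 3

pivot(0,0)=-1: scale R0 → (1, 3, -3, -1)
  clear (1,0): R1 −= (-1)R0 → (0, 2, -5, 0)
  clear (2,0): R2 −= (-4)R0 → (0, 15, -13, -6)
  clear (3,0): R3 −= (2)R0 → (0, -8, 2, 5)
pivot(1,1)=2: scale R1 → (0, 1, -5/2, 0)
  clear (0,1): R0 −= (3)R1 → (1, 0, 9/2, -1)
  clear (2,1): R2 −= (15)R1 → (0, 0, 49/2, -6)
  clear (3,1): R3 −= (-8)R1 → (0, 0, -18, 5)
pivot(2,2)=49/2: scale R2 → (0, 0, 1, -12/49)
  clear (0,2): R0 −= (9/2)R2 → (1, 0, 0, 5/49)
  clear (1,2): R1 −= (-5/2)R2 → (0, 1, 0, -30/49)
  clear (3,2): R3 −= (-18)R2 → (0, 0, 0, 29/49)
pivot(3,3)=29/49: scale R3 → (0, 0, 0, 1)
  clear (0,3): R0 −= (5/49)R3 → (1, 0, 0, 0)
  clear (1,3): R1 −= (-30/49)R3 → (0, 1, 0, 0)
  clear (2,3): R2 −= (-12/49)R3 → (0, 0, 1, 0)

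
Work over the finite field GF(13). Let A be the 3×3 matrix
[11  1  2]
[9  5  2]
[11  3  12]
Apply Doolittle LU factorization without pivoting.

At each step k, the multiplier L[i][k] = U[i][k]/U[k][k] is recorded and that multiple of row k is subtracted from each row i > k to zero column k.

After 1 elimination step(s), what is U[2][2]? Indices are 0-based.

k=0: U[0][0]=11
  eliminate (1,0): mult=2, new row 1: (0, 3, 11); set L[1][0]=2
  eliminate (2,0): mult=1, new row 2: (0, 2, 10); set L[2][0]=1

U[2][2] = 10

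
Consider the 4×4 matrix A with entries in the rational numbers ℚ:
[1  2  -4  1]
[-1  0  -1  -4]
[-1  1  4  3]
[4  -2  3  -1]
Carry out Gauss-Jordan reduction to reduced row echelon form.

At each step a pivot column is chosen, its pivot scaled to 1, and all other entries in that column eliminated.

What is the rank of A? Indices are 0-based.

[1] R0 /= 1  ⇒  (1, 2, -4, 1)
     R1 -= -1·R0  ⇒  (0, 2, -5, -3)
     R2 -= -1·R0  ⇒  (0, 3, 0, 4)
     R3 -= 4·R0  ⇒  (0, -10, 19, -5)
[2] R1 /= 2  ⇒  (0, 1, -5/2, -3/2)
     R0 -= 2·R1  ⇒  (1, 0, 1, 4)
     R2 -= 3·R1  ⇒  (0, 0, 15/2, 17/2)
     R3 -= -10·R1  ⇒  (0, 0, -6, -20)
[3] R2 /= 15/2  ⇒  (0, 0, 1, 17/15)
     R0 -= 1·R2  ⇒  (1, 0, 0, 43/15)
     R1 -= -5/2·R2  ⇒  (0, 1, 0, 4/3)
     R3 -= -6·R2  ⇒  (0, 0, 0, -66/5)
[4] R3 /= -66/5  ⇒  (0, 0, 0, 1)
     R0 -= 43/15·R3  ⇒  (1, 0, 0, 0)
     R1 -= 4/3·R3  ⇒  (0, 1, 0, 0)
     R2 -= 17/15·R3  ⇒  (0, 0, 1, 0)

rank = 4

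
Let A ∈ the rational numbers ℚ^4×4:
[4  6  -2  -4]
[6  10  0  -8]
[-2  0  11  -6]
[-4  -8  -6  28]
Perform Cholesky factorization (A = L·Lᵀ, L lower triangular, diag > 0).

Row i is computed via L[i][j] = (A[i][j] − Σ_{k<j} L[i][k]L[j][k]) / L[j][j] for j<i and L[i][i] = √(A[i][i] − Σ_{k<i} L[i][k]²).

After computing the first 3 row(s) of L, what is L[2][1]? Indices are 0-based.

L[2][1] = 3

Step 1: L[0][0] = √(4) = 2.
  L[1][0] = (6) / L[0][0] = 3.
Step 2: L[1][1] = √(1) = 1.
  L[2][0] = (-2) / L[0][0] = -1.
  L[2][1] = (3) / L[1][1] = 3.
Step 3: L[2][2] = √(1) = 1.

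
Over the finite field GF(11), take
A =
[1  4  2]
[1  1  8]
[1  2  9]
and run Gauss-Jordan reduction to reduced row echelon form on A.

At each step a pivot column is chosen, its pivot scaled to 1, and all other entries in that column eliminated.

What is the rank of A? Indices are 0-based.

step 1: normalize row 0 (÷1) = (1, 4, 2)
  row 1: subtract 1×row0 = (0, 8, 6)
  row 2: subtract 1×row0 = (0, 9, 7)
step 2: normalize row 1 (÷8) = (0, 1, 9)
  row 0: subtract 4×row1 = (1, 0, 10)
  row 2: subtract 9×row1 = (0, 0, 3)
step 3: normalize row 2 (÷3) = (0, 0, 1)
  row 0: subtract 10×row2 = (1, 0, 0)
  row 1: subtract 9×row2 = (0, 1, 0)

rank = 3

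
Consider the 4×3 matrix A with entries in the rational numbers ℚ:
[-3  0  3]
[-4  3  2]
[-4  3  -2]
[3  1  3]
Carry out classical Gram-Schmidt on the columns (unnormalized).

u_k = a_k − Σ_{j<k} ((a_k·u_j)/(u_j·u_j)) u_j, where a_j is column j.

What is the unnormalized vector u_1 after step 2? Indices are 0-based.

u_1 = (-63/50, 33/25, 33/25, 113/50)

Step 1: u_0 = a_0 = (-3, -4, -4, 3).
Step 2: u_1 = a_1 − (-21/50)·u_0 = (-63/50, 33/25, 33/25, 113/50).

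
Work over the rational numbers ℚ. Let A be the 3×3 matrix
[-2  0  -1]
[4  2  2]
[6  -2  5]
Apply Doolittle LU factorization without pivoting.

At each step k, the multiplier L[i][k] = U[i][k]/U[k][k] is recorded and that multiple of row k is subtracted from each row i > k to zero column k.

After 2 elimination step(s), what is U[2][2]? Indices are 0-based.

[col 0] pivot -2
  R1 -= -2*R0 → (0, 2, 0)  (L[1][0] := -2)
  R2 -= -3*R0 → (0, -2, 2)  (L[2][0] := -3)
[col 1] pivot 2
  R2 -= -1*R1 → (0, 0, 2)  (L[2][1] := -1)

U[2][2] = 2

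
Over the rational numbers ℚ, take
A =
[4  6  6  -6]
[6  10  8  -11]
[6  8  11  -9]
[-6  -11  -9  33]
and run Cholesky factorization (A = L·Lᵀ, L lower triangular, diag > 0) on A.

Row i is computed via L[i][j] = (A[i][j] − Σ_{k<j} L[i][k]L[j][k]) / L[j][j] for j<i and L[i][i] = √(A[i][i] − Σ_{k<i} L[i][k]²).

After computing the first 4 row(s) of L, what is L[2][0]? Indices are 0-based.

Step 1: L[0][0] = √(4) = 2.
  L[1][0] = (6) / L[0][0] = 3.
Step 2: L[1][1] = √(1) = 1.
  L[2][0] = (6) / L[0][0] = 3.
  L[2][1] = (-1) / L[1][1] = -1.
Step 3: L[2][2] = √(1) = 1.
  L[3][0] = (-6) / L[0][0] = -3.
  L[3][1] = (-2) / L[1][1] = -2.
  L[3][2] = (-2) / L[2][2] = -2.
Step 4: L[3][3] = √(16) = 4.

L[2][0] = 3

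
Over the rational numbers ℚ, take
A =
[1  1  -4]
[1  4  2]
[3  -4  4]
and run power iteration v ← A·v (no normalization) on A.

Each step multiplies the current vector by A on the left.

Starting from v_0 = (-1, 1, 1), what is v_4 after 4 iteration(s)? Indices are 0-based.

v_4 = (872, -295, 29)

v_0 = (-1, 1, 1).
v_1 = A·v_0 = (-4, 5, -3).
v_2 = A·v_1 = (13, 10, -44).
v_3 = A·v_2 = (199, -35, -177).
v_4 = A·v_3 = (872, -295, 29).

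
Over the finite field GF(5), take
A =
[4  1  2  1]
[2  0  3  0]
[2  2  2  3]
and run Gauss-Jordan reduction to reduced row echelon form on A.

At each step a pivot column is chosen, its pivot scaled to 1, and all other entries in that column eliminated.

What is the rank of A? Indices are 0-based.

[1] R0 /= 4  ⇒  (1, 4, 3, 4)
     R1 -= 2·R0  ⇒  (0, 2, 2, 2)
     R2 -= 2·R0  ⇒  (0, 4, 1, 0)
[2] R1 /= 2  ⇒  (0, 1, 1, 1)
     R0 -= 4·R1  ⇒  (1, 0, 4, 0)
     R2 -= 4·R1  ⇒  (0, 0, 2, 1)
[3] R2 /= 2  ⇒  (0, 0, 1, 3)
     R0 -= 4·R2  ⇒  (1, 0, 0, 3)
     R1 -= 1·R2  ⇒  (0, 1, 0, 3)

rank = 3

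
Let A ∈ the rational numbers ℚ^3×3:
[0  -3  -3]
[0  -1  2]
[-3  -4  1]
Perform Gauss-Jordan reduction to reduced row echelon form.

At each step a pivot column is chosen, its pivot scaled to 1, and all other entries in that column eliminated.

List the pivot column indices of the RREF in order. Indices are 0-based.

step 1: exchange rows 0,2
step 1: normalize row 0 (÷-3) = (1, 4/3, -1/3)
step 2: normalize row 1 (÷-1) = (0, 1, -2)
  row 0: subtract 4/3×row1 = (1, 0, 7/3)
  row 2: subtract -3×row1 = (0, 0, -9)
step 3: normalize row 2 (÷-9) = (0, 0, 1)
  row 0: subtract 7/3×row2 = (1, 0, 0)
  row 1: subtract -2×row2 = (0, 1, 0)

pivot columns: 0, 1, 2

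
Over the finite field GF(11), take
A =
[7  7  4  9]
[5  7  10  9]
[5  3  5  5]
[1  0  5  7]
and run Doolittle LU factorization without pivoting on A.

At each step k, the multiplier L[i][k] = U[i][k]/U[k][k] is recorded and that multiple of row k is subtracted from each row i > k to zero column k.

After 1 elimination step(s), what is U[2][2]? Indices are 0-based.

U[2][2] = 10

k=0: U[0][0]=7
  eliminate (1,0): mult=7, new row 1: (0, 2, 4, 1); set L[1][0]=7
  eliminate (2,0): mult=7, new row 2: (0, 9, 10, 8); set L[2][0]=7
  eliminate (3,0): mult=8, new row 3: (0, 10, 6, 1); set L[3][0]=8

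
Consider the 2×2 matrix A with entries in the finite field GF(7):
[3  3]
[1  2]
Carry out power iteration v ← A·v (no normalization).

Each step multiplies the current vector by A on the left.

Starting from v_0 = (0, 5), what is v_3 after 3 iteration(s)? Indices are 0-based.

v_0 = (0, 5).
v_1 = A·v_0 = (1, 3).
v_2 = A·v_1 = (5, 0).
v_3 = A·v_2 = (1, 5).

v_3 = (1, 5)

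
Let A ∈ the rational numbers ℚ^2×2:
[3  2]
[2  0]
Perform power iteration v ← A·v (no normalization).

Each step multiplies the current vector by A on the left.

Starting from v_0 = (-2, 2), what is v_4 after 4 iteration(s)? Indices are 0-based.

v_4 = (-206, -100)

v_0 = (-2, 2).
v_1 = A·v_0 = (-2, -4).
v_2 = A·v_1 = (-14, -4).
v_3 = A·v_2 = (-50, -28).
v_4 = A·v_3 = (-206, -100).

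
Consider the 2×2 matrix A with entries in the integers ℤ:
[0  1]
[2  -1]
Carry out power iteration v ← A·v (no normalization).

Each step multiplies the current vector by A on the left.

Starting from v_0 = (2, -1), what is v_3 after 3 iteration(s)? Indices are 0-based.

v_0 = (2, -1).
v_1 = A·v_0 = (-1, 5).
v_2 = A·v_1 = (5, -7).
v_3 = A·v_2 = (-7, 17).

v_3 = (-7, 17)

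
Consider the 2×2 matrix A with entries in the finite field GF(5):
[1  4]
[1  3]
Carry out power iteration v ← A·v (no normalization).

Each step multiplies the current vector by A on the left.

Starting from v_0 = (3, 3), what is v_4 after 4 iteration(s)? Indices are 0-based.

v_0 = (3, 3).
v_1 = A·v_0 = (0, 2).
v_2 = A·v_1 = (3, 1).
v_3 = A·v_2 = (2, 1).
v_4 = A·v_3 = (1, 0).

v_4 = (1, 0)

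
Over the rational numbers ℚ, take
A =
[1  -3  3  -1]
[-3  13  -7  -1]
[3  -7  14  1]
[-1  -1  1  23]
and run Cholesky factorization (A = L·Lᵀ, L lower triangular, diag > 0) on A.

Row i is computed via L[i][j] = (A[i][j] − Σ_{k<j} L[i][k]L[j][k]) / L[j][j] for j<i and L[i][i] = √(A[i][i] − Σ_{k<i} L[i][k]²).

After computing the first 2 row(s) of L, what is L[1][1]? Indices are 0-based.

Step 1: L[0][0] = √(1) = 1.
  L[1][0] = (-3) / L[0][0] = -3.
Step 2: L[1][1] = √(4) = 2.

L[1][1] = 2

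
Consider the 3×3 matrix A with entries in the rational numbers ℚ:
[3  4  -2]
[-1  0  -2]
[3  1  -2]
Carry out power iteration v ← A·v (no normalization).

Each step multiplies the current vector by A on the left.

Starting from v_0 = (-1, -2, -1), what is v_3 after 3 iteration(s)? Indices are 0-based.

v_0 = (-1, -2, -1).
v_1 = A·v_0 = (-9, 3, -3).
v_2 = A·v_1 = (-9, 15, -18).
v_3 = A·v_2 = (69, 45, 24).

v_3 = (69, 45, 24)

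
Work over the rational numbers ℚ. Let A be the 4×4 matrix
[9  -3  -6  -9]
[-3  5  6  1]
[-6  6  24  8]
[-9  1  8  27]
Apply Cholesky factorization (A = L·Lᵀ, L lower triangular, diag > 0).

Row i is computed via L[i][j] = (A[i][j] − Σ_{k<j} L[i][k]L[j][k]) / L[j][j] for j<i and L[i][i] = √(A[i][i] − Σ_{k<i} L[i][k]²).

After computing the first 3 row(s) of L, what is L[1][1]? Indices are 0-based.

Step 1: L[0][0] = √(9) = 3.
  L[1][0] = (-3) / L[0][0] = -1.
Step 2: L[1][1] = √(4) = 2.
  L[2][0] = (-6) / L[0][0] = -2.
  L[2][1] = (4) / L[1][1] = 2.
Step 3: L[2][2] = √(16) = 4.

L[1][1] = 2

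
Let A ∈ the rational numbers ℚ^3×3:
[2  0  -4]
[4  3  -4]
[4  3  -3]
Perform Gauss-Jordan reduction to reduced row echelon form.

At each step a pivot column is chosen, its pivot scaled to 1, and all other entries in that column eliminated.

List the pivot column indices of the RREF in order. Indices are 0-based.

pivot columns: 0, 1, 2

pivot(0,0)=2: scale R0 → (1, 0, -2)
  clear (1,0): R1 −= (4)R0 → (0, 3, 4)
  clear (2,0): R2 −= (4)R0 → (0, 3, 5)
pivot(1,1)=3: scale R1 → (0, 1, 4/3)
  clear (2,1): R2 −= (3)R1 → (0, 0, 1)
pivot(2,2)=1: scale R2 → (0, 0, 1)
  clear (0,2): R0 −= (-2)R2 → (1, 0, 0)
  clear (1,2): R1 −= (4/3)R2 → (0, 1, 0)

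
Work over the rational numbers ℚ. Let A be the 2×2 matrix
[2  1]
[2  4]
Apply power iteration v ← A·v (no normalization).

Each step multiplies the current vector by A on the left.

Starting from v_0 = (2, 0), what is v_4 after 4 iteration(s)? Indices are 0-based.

v_0 = (2, 0).
v_1 = A·v_0 = (4, 4).
v_2 = A·v_1 = (12, 24).
v_3 = A·v_2 = (48, 120).
v_4 = A·v_3 = (216, 576).

v_4 = (216, 576)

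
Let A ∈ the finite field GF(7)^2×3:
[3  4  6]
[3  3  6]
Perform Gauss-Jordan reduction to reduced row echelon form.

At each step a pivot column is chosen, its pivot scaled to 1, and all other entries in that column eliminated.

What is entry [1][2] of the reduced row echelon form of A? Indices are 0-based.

M[1][2] = 0

pivot(0,0)=3: scale R0 → (1, 6, 2)
  clear (1,0): R1 −= (3)R0 → (0, 6, 0)
pivot(1,1)=6: scale R1 → (0, 1, 0)
  clear (0,1): R0 −= (6)R1 → (1, 0, 2)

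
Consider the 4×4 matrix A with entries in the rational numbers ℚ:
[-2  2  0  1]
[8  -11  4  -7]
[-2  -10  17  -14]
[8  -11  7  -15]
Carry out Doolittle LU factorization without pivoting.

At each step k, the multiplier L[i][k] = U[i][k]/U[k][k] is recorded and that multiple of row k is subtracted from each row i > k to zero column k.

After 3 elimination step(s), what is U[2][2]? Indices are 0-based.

k=0: U[0][0]=-2
  eliminate (1,0): mult=-4, new row 1: (0, -3, 4, -3); set L[1][0]=-4
  eliminate (2,0): mult=1, new row 2: (0, -12, 17, -15); set L[2][0]=1
  eliminate (3,0): mult=-4, new row 3: (0, -3, 7, -11); set L[3][0]=-4
k=1: U[1][1]=-3
  eliminate (2,1): mult=4, new row 2: (0, 0, 1, -3); set L[2][1]=4
  eliminate (3,1): mult=1, new row 3: (0, 0, 3, -8); set L[3][1]=1
k=2: U[2][2]=1
  eliminate (3,2): mult=3, new row 3: (0, 0, 0, 1); set L[3][2]=3

U[2][2] = 1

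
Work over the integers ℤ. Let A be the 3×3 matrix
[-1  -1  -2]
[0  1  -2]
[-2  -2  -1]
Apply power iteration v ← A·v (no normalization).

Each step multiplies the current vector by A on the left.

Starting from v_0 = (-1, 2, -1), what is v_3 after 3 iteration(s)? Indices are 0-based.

v_0 = (-1, 2, -1).
v_1 = A·v_0 = (1, 4, -1).
v_2 = A·v_1 = (-3, 6, -9).
v_3 = A·v_2 = (15, 24, 3).

v_3 = (15, 24, 3)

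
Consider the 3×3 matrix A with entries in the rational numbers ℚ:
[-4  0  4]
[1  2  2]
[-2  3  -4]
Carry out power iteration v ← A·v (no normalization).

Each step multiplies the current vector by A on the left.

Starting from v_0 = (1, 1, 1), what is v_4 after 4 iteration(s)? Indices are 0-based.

v_4 = (-912, 112, 126)

v_0 = (1, 1, 1).
v_1 = A·v_0 = (0, 5, -3).
v_2 = A·v_1 = (-12, 4, 27).
v_3 = A·v_2 = (156, 50, -72).
v_4 = A·v_3 = (-912, 112, 126).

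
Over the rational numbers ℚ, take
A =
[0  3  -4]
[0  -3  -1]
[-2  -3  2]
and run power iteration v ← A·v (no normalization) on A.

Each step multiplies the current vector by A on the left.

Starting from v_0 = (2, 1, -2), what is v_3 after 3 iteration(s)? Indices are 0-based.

v_3 = (206, -1, -206)

v_0 = (2, 1, -2).
v_1 = A·v_0 = (11, -1, -11).
v_2 = A·v_1 = (41, 14, -41).
v_3 = A·v_2 = (206, -1, -206).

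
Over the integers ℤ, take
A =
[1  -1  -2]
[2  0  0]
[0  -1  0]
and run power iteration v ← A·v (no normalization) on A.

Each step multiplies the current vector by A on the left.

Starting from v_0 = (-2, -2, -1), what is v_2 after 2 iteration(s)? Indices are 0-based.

v_0 = (-2, -2, -1).
v_1 = A·v_0 = (2, -4, 2).
v_2 = A·v_1 = (2, 4, 4).

v_2 = (2, 4, 4)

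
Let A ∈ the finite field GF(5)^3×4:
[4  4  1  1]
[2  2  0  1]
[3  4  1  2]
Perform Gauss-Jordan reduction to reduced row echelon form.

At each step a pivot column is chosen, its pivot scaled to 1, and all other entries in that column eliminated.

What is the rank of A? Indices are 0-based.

rank = 3

pivot(0,0)=4: scale R0 → (1, 1, 4, 4)
  clear (1,0): R1 −= (2)R0 → (0, 0, 2, 3)
  clear (2,0): R2 −= (3)R0 → (0, 1, 4, 0)
pivot(1,1): swap R1↔R2
pivot(1,1)=1: scale R1 → (0, 1, 4, 0)
  clear (0,1): R0 −= (1)R1 → (1, 0, 0, 4)
pivot(2,2)=2: scale R2 → (0, 0, 1, 4)
  clear (1,2): R1 −= (4)R2 → (0, 1, 0, 4)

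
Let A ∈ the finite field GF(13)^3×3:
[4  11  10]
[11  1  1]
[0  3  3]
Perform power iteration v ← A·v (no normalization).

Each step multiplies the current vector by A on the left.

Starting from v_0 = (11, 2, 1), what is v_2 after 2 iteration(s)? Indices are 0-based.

v_0 = (11, 2, 1).
v_1 = A·v_0 = (11, 7, 9).
v_2 = A·v_1 = (3, 7, 9).

v_2 = (3, 7, 9)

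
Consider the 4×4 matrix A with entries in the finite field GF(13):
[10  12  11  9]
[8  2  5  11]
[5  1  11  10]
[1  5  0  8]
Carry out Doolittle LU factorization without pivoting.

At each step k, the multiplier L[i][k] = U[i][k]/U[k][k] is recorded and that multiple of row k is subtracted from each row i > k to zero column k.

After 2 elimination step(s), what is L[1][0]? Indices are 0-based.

L[1][0] = 6

Step 1: pivot at (0,0) is 10.
  row1 ← row1 − (6)·row0  ⇒  L[1][0]=6, U row1=(0, 8, 4, 9)
  row2 ← row2 − (7)·row0  ⇒  L[2][0]=7, U row2=(0, 8, 12, 12)
  row3 ← row3 − (4)·row0  ⇒  L[3][0]=4, U row3=(0, 9, 8, 11)
Step 2: pivot at (1,1) is 8.
  row2 ← row2 − (1)·row1  ⇒  L[2][1]=1, U row2=(0, 0, 8, 3)
  row3 ← row3 − (6)·row1  ⇒  L[3][1]=6, U row3=(0, 0, 10, 9)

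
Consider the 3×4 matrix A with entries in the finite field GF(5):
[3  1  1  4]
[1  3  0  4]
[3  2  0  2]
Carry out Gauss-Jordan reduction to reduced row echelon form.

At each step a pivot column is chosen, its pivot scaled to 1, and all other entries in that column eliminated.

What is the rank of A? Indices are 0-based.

rank = 3

[1] R0 /= 3  ⇒  (1, 2, 2, 3)
     R1 -= 1·R0  ⇒  (0, 1, 3, 1)
     R2 -= 3·R0  ⇒  (0, 1, 4, 3)
[2] R1 /= 1  ⇒  (0, 1, 3, 1)
     R0 -= 2·R1  ⇒  (1, 0, 1, 1)
     R2 -= 1·R1  ⇒  (0, 0, 1, 2)
[3] R2 /= 1  ⇒  (0, 0, 1, 2)
     R0 -= 1·R2  ⇒  (1, 0, 0, 4)
     R1 -= 3·R2  ⇒  (0, 1, 0, 0)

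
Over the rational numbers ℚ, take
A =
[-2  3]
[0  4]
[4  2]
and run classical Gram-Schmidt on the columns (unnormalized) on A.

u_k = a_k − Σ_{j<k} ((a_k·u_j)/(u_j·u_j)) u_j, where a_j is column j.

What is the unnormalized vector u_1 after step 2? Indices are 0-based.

Step 1: u_0 = a_0 = (-2, 0, 4).
Step 2: u_1 = a_1 − (1/10)·u_0 = (16/5, 4, 8/5).

u_1 = (16/5, 4, 8/5)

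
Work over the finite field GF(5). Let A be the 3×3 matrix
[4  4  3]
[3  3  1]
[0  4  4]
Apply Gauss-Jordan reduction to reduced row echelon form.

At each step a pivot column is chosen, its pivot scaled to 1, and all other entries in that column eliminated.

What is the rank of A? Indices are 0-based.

rank = 2

step 1: normalize row 0 (÷4) = (1, 1, 2)
  row 1: subtract 3×row0 = (0, 0, 0)
step 2: exchange rows 1,2
step 2: normalize row 1 (÷4) = (0, 1, 1)
  row 0: subtract 1×row1 = (1, 0, 1)
skip col 2 (zero from row 2)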